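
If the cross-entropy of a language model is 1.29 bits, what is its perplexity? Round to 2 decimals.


Perplexity formula: PP = 2^H
H = 1.29
PP = 2^1.29
Decompose: 2^1.29 = 2^1 * 2^0.29
2^1 = 2, 2^0.29 ~ 1.2226403
PP ~ 2 * 1.2226403 = 2.4452806
Rounded to 2 decimals: 2.45

2.45


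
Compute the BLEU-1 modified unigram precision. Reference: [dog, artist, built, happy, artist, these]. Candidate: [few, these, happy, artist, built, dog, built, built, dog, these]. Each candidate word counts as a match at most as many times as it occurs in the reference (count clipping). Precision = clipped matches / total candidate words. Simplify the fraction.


Reference word counts: {'artist': 2, 'built': 1, 'dog': 1, 'happy': 1, 'these': 1}
Checking each candidate word (with clipping):
  'few' -> not in reference -> no match (matches: 0)
  'these' -> in reference (ref count 1, used 1/1) -> match (matches: 1)
  'happy' -> in reference (ref count 1, used 1/1) -> match (matches: 2)
  'artist' -> in reference (ref count 2, used 1/2) -> match (matches: 3)
  'built' -> in reference (ref count 1, used 1/1) -> match (matches: 4)
  'dog' -> in reference (ref count 1, used 1/1) -> match (matches: 5)
  'built' -> ref count 1 already used up (1/1) -> clipped, no match (matches: 5)
  'built' -> ref count 1 already used up (1/1) -> clipped, no match (matches: 5)
  'dog' -> ref count 1 already used up (1/1) -> clipped, no match (matches: 5)
  'these' -> ref count 1 already used up (1/1) -> clipped, no match (matches: 5)
Clipped matches: 5, Candidate length: 10
Precision = 5/10 = 1/2

1/2


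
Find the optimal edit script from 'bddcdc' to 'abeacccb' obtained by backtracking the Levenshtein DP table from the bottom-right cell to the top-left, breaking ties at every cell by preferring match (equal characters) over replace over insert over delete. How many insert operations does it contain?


Edit distance = 5. Backtracking from cell (6, 8) with preference match > replace > insert > delete,
then listing the resulting alignment 'bddcdc' -> 'abeacccb' left to right:
  Step 1: insert 'a' [insertion #1]
  Step 2: keep 'b'
  Step 3: replace d->e
  Step 4: replace d->a
  Step 5: keep 'c'
  Step 6: replace d->c
  Step 7: keep 'c'
  Step 8: insert 'b' [insertion #2]
Total insertions: 2

2


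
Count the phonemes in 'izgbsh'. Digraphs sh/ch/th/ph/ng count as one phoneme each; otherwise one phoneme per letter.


Parsing 'izgbsh' greedily, digraphs first:
  'i' -> vowel phoneme (phonemes so far: 1)
  'z' -> consonant phoneme (phonemes so far: 2)
  'g' -> consonant phoneme (phonemes so far: 3)
  'b' -> consonant phoneme (phonemes so far: 4)
  'sh' -> digraph (1 consonant phoneme) (phonemes so far: 5)
Total phonemes: 5

5


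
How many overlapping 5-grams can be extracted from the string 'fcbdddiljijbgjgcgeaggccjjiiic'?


String 'fcbdddiljijbgjgcgeaggccjjiiic' has length L = 29.
Number of overlapping n-grams = L - n + 1
Substituting: 29 - 5 + 1 = 25

25


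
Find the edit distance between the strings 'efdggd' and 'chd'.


Building DP table for s1='efdggd' (len 6) and s2='chd' (len 3):
       c  h  d
    0  1  2  3
  e 1  1  2  3
  f 2  2  2  3
  d 3  3  3  2
  g 4  4  4  3
  g 5  5  5  4
  d 6  6  6  5
Edit distance = dp[6][3] = 5

5


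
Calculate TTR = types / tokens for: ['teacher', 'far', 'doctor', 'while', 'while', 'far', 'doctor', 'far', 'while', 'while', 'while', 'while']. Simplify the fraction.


Tokens: 12
Unique types: ('doctor', 'far', 'teacher', 'while') = 4
TTR = 4/12
Simplify: divide both by 4 -> 1/3
TTR = 1/3

1/3


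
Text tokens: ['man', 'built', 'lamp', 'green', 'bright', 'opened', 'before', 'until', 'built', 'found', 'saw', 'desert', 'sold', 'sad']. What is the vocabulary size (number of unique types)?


Listing all tokens and tracking unique types:
  Token 1: 'man' -> NEW (unique so far: 1)
  Token 2: 'built' -> NEW (unique so far: 2)
  Token 3: 'lamp' -> NEW (unique so far: 3)
  Token 4: 'green' -> NEW (unique so far: 4)
  Token 5: 'bright' -> NEW (unique so far: 5)
  Token 6: 'opened' -> NEW (unique so far: 6)
  Token 7: 'before' -> NEW (unique so far: 7)
  Token 8: 'until' -> NEW (unique so far: 8)
  Token 9: 'built' -> duplicate (unique so far: 8)
  Token 10: 'found' -> NEW (unique so far: 9)
  Token 11: 'saw' -> NEW (unique so far: 10)
  Token 12: 'desert' -> NEW (unique so far: 11)
  Token 13: 'sold' -> NEW (unique so far: 12)
  Token 14: 'sad' -> NEW (unique so far: 13)
Unique types: ('before', 'bright', 'built', 'desert', 'found', 'green', 'lamp', 'man', 'opened', 'sad', 'saw', 'sold', 'until')
Vocabulary size: 13

13


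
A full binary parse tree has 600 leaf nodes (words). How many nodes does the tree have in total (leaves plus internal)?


Leaf nodes (terminals): 600
Internal nodes = n - 1 = 600 - 1 = 599
Total = leaves + internal = 600 + 599 = 1199

1199


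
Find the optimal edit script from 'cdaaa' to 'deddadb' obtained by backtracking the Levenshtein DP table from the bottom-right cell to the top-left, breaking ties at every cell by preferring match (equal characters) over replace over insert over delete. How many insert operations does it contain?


Edit distance = 5. Backtracking from cell (5, 7) with preference match > replace > insert > delete,
then listing the resulting alignment 'cdaaa' -> 'deddadb' left to right:
  Step 1: insert 'd' [insertion #1]
  Step 2: insert 'e' [insertion #2]
  Step 3: replace c->d
  Step 4: keep 'd'
  Step 5: keep 'a'
  Step 6: replace a->d
  Step 7: replace a->b
Total insertions: 2

2


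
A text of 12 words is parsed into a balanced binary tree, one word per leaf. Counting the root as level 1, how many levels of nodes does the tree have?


In a balanced binary tree with n leaves the deepest leaf is ceil(log2(n)) edges below the root,
so counting node levels inclusive of root and leaves gives ceil(log2(n)) + 1 levels.
log2(12) = 3.5850
ceil(3.5850) = 4
levels = 4 + 1 = 5

5


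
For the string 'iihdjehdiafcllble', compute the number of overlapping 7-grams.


String 'iihdjehdiafcllble' has length L = 17.
Number of overlapping n-grams = L - n + 1
Substituting: 17 - 7 + 1 = 11

11


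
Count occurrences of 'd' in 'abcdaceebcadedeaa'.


Scanning 'abcdaceebcadedeaa' for 'd':
  Position 3: 'd' -> MATCH (count: 1)
  Position 11: 'd' -> MATCH (count: 2)
  Position 13: 'd' -> MATCH (count: 3)
Total occurrences of 'd': 3

3


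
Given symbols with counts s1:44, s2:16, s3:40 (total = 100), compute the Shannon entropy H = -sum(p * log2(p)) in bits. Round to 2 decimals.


Computing entropy H = -sum(p_i * log2(p_i)):
  s1: p = 44/100 = 0.4400, -p*log2(p) = 0.5211
  s2: p = 16/100 = 0.1600, -p*log2(p) = 0.4230
  s3: p = 40/100 = 0.4000, -p*log2(p) = 0.5288
H = sum of terms = 1.4729
Rounded to 2 decimals: 1.47

1.47


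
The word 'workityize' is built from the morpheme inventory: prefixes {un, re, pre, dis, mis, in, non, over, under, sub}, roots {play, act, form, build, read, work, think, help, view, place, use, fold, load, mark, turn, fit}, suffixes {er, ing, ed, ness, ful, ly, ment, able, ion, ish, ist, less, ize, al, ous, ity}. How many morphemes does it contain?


Segmenting 'workityize' against the inventory:
  'work' -> root (morpheme 1)
  'ity' -> suffix (morpheme 2)
  'ize' -> suffix (morpheme 3)
Total morphemes: 3

3


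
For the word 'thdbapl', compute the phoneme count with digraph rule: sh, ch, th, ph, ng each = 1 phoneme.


Parsing 'thdbapl' greedily, digraphs first:
  'th' -> digraph (1 consonant phoneme) (phonemes so far: 1)
  'd' -> consonant phoneme (phonemes so far: 2)
  'b' -> consonant phoneme (phonemes so far: 3)
  'a' -> vowel phoneme (phonemes so far: 4)
  'p' -> consonant phoneme (phonemes so far: 5)
  'l' -> consonant phoneme (phonemes so far: 6)
Total phonemes: 6

6


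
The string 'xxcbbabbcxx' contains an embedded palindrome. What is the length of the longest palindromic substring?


Scanning 'xxcbbabbcxx' for palindromic substrings.
Substring at positions 0-10: 'xxcbbabbcxx'.
Check: reverse('xxcbbabbcxx') = 'xxcbbabbcxx' -> palindrome confirmed.
No longer palindromic substring exists; longest length = 11

11


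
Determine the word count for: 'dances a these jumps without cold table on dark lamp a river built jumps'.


Counting words by splitting on spaces:
  Word 1: 'dances'
  Word 2: 'a'
  Word 3: 'these'
  Word 4: 'jumps'
  Word 5: 'without'
  Word 6: 'cold'
  Word 7: 'table'
  Word 8: 'on'
  Word 9: 'dark'
  Word 10: 'lamp'
  Word 11: 'a'
  Word 12: 'river'
  Word 13: 'built'
  Word 14: 'jumps'
Total words: 14

14


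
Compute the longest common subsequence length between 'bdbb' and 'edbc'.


DP table for LCS of 'bdbb' and 'edbc':
       e  d  b  c
    0  0  0  0  0
  b 0  0  0  1  1
  d 0  0  1  1  1
  b 0  0  1  2  2
  b 0  0  1  2  2
LCS: 'db'
LCS length = 2

2


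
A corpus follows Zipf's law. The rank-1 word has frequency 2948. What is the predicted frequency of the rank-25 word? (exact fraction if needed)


Zipf's law: freq(rank) = f1 / rank
f1 = 2948, rank = 25
freq = 2948 / 25
GCD(2948, 25) = 1
Simplified: 2948/25

2948/25


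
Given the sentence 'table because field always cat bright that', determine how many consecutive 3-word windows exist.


Word trigrams from [7] words:
  Trigram 1: (table because field)
  Trigram 2: (because field always)
  Trigram 3: (field always cat)
  Trigram 4: (always cat bright)
  Trigram 5: (cat bright that)
Total word trigrams: 7 - 2 = 5

5


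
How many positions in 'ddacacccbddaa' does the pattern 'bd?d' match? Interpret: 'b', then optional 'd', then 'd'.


Pattern: bd?d means 'b', then optional 'd', then 'd'.
Scanning 'ddacacccbddaa' position-by-position:
  Pos 0: window 'dda' -> no
  Pos 1: window 'dac' -> no
  Pos 2: window 'aca' -> no
  Pos 3: window 'cac' -> no
  Pos 4: window 'acc' -> no
  Pos 5: window 'ccc' -> no
  Pos 6: window 'ccb' -> no
  Pos 7: window 'cbd' -> no
  Pos 8: window 'bdd' -> MATCH
  Pos 9: window 'dda' -> no
  Pos 10: window 'daa' -> no
  Pos 11: window 'aa' -> no
  Pos 12: window 'a' -> no
Total matches: 1

1


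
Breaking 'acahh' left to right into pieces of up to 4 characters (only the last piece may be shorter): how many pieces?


'acahh' has 5 characters.
Chunking with max size 4:
  Chunk 1: 'acah' (positions 0-3)
  Chunk 2: 'h' (positions 4-4)
Total chunks: ceil(5 / 4) = 2

2


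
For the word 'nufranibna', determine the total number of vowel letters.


Scanning each character of 'nufranibna':
  Position 1: 'n' -> consonant (running count: 0)
  Position 2: 'u' -> vowel (running count: 1)
  Position 3: 'f' -> consonant (running count: 1)
  Position 4: 'r' -> consonant (running count: 1)
  Position 5: 'a' -> vowel (running count: 2)
  Position 6: 'n' -> consonant (running count: 2)
  Position 7: 'i' -> vowel (running count: 3)
  Position 8: 'b' -> consonant (running count: 3)
  Position 9: 'n' -> consonant (running count: 3)
  Position 10: 'a' -> vowel (running count: 4)
Total vowels: 4

4


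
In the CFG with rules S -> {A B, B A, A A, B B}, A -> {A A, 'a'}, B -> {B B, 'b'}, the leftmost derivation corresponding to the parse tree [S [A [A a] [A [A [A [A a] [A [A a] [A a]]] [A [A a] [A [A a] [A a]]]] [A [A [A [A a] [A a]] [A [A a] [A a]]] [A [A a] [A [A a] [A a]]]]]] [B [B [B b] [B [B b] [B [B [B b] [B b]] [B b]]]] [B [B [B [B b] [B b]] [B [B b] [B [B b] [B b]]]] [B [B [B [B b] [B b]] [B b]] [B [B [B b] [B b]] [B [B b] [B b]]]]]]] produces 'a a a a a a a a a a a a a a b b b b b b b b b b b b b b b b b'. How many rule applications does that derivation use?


Every bracketed nonterminal node [X ...] in the tree is produced by exactly one rule application.
Reading the tree off as a leftmost derivation:
  Step 1: S  =>  A B   (applied S -> A B)
  Step 2: A B  =>  A A B   (applied A -> A A)
  Step 3: A A B  =>  a A B   (applied A -> a)
  Step 4: a A B  =>  a A A B   (applied A -> A A)
  Step 5: a A A B  =>  a A A A B   (applied A -> A A)
  Step 6: a A A A B  =>  a A A A A B   (applied A -> A A)
  Step 7: a A A A A B  =>  a a A A A B   (applied A -> a)
  Step 8: a a A A A B  =>  a a A A A A B   (applied A -> A A)
  Step 9: a a A A A A B  =>  a a a A A A B   (applied A -> a)
  Step 10: a a a A A A B  =>  a a a a A A B   (applied A -> a)
  Step 11: a a a a A A B  =>  a a a a A A A B   (applied A -> A A)
  Step 12: a a a a A A A B  =>  a a a a a A A B   (applied A -> a)
  Step 13: a a a a a A A B  =>  a a a a a A A A B   (applied A -> A A)
  Step 14: a a a a a A A A B  =>  a a a a a a A A B   (applied A -> a)
  Step 15: a a a a a a A A B  =>  a a a a a a a A B   (applied A -> a)
  Step 16: a a a a a a a A B  =>  a a a a a a a A A B   (applied A -> A A)
  Step 17: a a a a a a a A A B  =>  a a a a a a a A A A B   (applied A -> A A)
  Step 18: a a a a a a a A A A B  =>  a a a a a a a A A A A B   (applied A -> A A)
  Step 19: a a a a a a a A A A A B  =>  a a a a a a a a A A A B   (applied A -> a)
  Step 20: a a a a a a a a A A A B  =>  a a a a a a a a a A A B   (applied A -> a)
  Step 21: a a a a a a a a a A A B  =>  a a a a a a a a a A A A B   (applied A -> A A)
  Step 22: a a a a a a a a a A A A B  =>  a a a a a a a a a a A A B   (applied A -> a)
  Step 23: a a a a a a a a a a A A B  =>  a a a a a a a a a a a A B   (applied A -> a)
  Step 24: a a a a a a a a a a a A B  =>  a a a a a a a a a a a A A B   (applied A -> A A)
  Step 25: a a a a a a a a a a a A A B  =>  a a a a a a a a a a a a A B   (applied A -> a)
  Step 26: a a a a a a a a a a a a A B  =>  a a a a a a a a a a a a A A B   (applied A -> A A)
  Step 27: a a a a a a a a a a a a A A B  =>  a a a a a a a a a a a a a A B   (applied A -> a)
  Step 28: a a a a a a a a a a a a a A B  =>  a a a a a a a a a a a a a a B   (applied A -> a)
  Step 29: a a a a a a a a a a a a a a B  =>  a a a a a a a a a a a a a a B B   (applied B -> B B)
  Step 30: a a a a a a a a a a a a a a B B  =>  a a a a a a a a a a a a a a B B B   (applied B -> B B)
  Step 31: a a a a a a a a a a a a a a B B B  =>  a a a a a a a a a a a a a a b B B   (applied B -> b)
  Step 32: a a a a a a a a a a a a a a b B B  =>  a a a a a a a a a a a a a a b B B B   (applied B -> B B)
  Step 33: a a a a a a a a a a a a a a b B B B  =>  a a a a a a a a a a a a a a b b B B   (applied B -> b)
  Step 34: a a a a a a a a a a a a a a b b B B  =>  a a a a a a a a a a a a a a b b B B B   (applied B -> B B)
  Step 35: a a a a a a a a a a a a a a b b B B B  =>  a a a a a a a a a a a a a a b b B B B B   (applied B -> B B)
  Step 36: a a a a a a a a a a a a a a b b B B B B  =>  a a a a a a a a a a a a a a b b b B B B   (applied B -> b)
  Step 37: a a a a a a a a a a a a a a b b b B B B  =>  a a a a a a a a a a a a a a b b b b B B   (applied B -> b)
  Step 38: a a a a a a a a a a a a a a b b b b B B  =>  a a a a a a a a a a a a a a b b b b b B   (applied B -> b)
  Step 39: a a a a a a a a a a a a a a b b b b b B  =>  a a a a a a a a a a a a a a b b b b b B B   (applied B -> B B)
  Step 40: a a a a a a a a a a a a a a b b b b b B B  =>  a a a a a a a a a a a a a a b b b b b B B B   (applied B -> B B)
  Step 41: a a a a a a a a a a a a a a b b b b b B B B  =>  a a a a a a a a a a a a a a b b b b b B B B B   (applied B -> B B)
  Step 42: a a a a a a a a a a a a a a b b b b b B B B B  =>  a a a a a a a a a a a a a a b b b b b b B B B   (applied B -> b)
  Step 43: a a a a a a a a a a a a a a b b b b b b B B B  =>  a a a a a a a a a a a a a a b b b b b b b B B   (applied B -> b)
  Step 44: a a a a a a a a a a a a a a b b b b b b b B B  =>  a a a a a a a a a a a a a a b b b b b b b B B B   (applied B -> B B)
  Step 45: a a a a a a a a a a a a a a b b b b b b b B B B  =>  a a a a a a a a a a a a a a b b b b b b b b B B   (applied B -> b)
  Step 46: a a a a a a a a a a a a a a b b b b b b b b B B  =>  a a a a a a a a a a a a a a b b b b b b b b B B B   (applied B -> B B)
  Step 47: a a a a a a a a a a a a a a b b b b b b b b B B B  =>  a a a a a a a a a a a a a a b b b b b b b b b B B   (applied B -> b)
  Step 48: a a a a a a a a a a a a a a b b b b b b b b b B B  =>  a a a a a a a a a a a a a a b b b b b b b b b b B   (applied B -> b)
  Step 49: a a a a a a a a a a a a a a b b b b b b b b b b B  =>  a a a a a a a a a a a a a a b b b b b b b b b b B B   (applied B -> B B)
  Step 50: a a a a a a a a a a a a a a b b b b b b b b b b B B  =>  a a a a a a a a a a a a a a b b b b b b b b b b B B B   (applied B -> B B)
  Step 51: a a a a a a a a a a a a a a b b b b b b b b b b B B B  =>  a a a a a a a a a a a a a a b b b b b b b b b b B B B B   (applied B -> B B)
  Step 52: a a a a a a a a a a a a a a b b b b b b b b b b B B B B  =>  a a a a a a a a a a a a a a b b b b b b b b b b b B B B   (applied B -> b)
  Step 53: a a a a a a a a a a a a a a b b b b b b b b b b b B B B  =>  a a a a a a a a a a a a a a b b b b b b b b b b b b B B   (applied B -> b)
  Step 54: a a a a a a a a a a a a a a b b b b b b b b b b b b B B  =>  a a a a a a a a a a a a a a b b b b b b b b b b b b b B   (applied B -> b)
  Step 55: a a a a a a a a a a a a a a b b b b b b b b b b b b b B  =>  a a a a a a a a a a a a a a b b b b b b b b b b b b b B B   (applied B -> B B)
  Step 56: a a a a a a a a a a a a a a b b b b b b b b b b b b b B B  =>  a a a a a a a a a a a a a a b b b b b b b b b b b b b B B B   (applied B -> B B)
  Step 57: a a a a a a a a a a a a a a b b b b b b b b b b b b b B B B  =>  a a a a a a a a a a a a a a b b b b b b b b b b b b b b B B   (applied B -> b)
  Step 58: a a a a a a a a a a a a a a b b b b b b b b b b b b b b B B  =>  a a a a a a a a a a a a a a b b b b b b b b b b b b b b b B   (applied B -> b)
  Step 59: a a a a a a a a a a a a a a b b b b b b b b b b b b b b b B  =>  a a a a a a a a a a a a a a b b b b b b b b b b b b b b b B B   (applied B -> B B)
  Step 60: a a a a a a a a a a a a a a b b b b b b b b b b b b b b b B B  =>  a a a a a a a a a a a a a a b b b b b b b b b b b b b b b b B   (applied B -> b)
  Step 61: a a a a a a a a a a a a a a b b b b b b b b b b b b b b b b B  =>  a a a a a a a a a a a a a a b b b b b b b b b b b b b b b b b   (applied B -> b)
Final yield: a a a a a a a a a a a a a a b b b b b b b b b b b b b b b b b
Total rewrite steps: 61

61


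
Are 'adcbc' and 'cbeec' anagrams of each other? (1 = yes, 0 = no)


Sort characters of 'adcbc': 'abccd'
Sort characters of 'cbeec': 'bccee'
Sorted forms differ -> they are NOT anagrams
Result: 0

0


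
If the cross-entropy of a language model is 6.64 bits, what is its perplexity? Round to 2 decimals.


Perplexity formula: PP = 2^H
H = 6.64
PP = 2^6.64
Decompose: 2^6.64 = 2^6 * 2^0.64
2^6 = 64, 2^0.64 ~ 1.5583292
PP ~ 64 * 1.5583292 = 99.7330688
Rounded to 2 decimals: 99.73

99.73


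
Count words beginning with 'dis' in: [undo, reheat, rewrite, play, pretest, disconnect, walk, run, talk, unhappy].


Checking each word for prefix 'dis':
  'undo' -> no (count: 0)
  'reheat' -> no (count: 0)
  'rewrite' -> no (count: 0)
  'play' -> no (count: 0)
  'pretest' -> no (count: 0)
  'disconnect' -> YES, starts with 'dis' (count: 1)
  'walk' -> no (count: 1)
  'run' -> no (count: 1)
  'talk' -> no (count: 1)
  'unhappy' -> no (count: 1)
Total with prefix 'dis': 1

1


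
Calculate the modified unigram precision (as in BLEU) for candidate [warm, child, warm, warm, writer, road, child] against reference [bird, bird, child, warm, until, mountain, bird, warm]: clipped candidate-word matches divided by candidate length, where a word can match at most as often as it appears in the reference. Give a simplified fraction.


Reference word counts: {'bird': 3, 'child': 1, 'mountain': 1, 'until': 1, 'warm': 2}
Checking each candidate word (with clipping):
  'warm' -> in reference (ref count 2, used 1/2) -> match (matches: 1)
  'child' -> in reference (ref count 1, used 1/1) -> match (matches: 2)
  'warm' -> in reference (ref count 2, used 2/2) -> match (matches: 3)
  'warm' -> ref count 2 already used up (2/2) -> clipped, no match (matches: 3)
  'writer' -> not in reference -> no match (matches: 3)
  'road' -> not in reference -> no match (matches: 3)
  'child' -> ref count 1 already used up (1/1) -> clipped, no match (matches: 3)
Clipped matches: 3, Candidate length: 7
Precision = 3/7

3/7


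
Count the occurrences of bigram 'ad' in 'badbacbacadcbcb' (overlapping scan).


Scanning 'badbacbacadcbcb' for bigram 'ad':
  Position 0: 'ba' -> no
  Position 1: 'ad' -> MATCH
  Position 2: 'db' -> no
  Position 3: 'ba' -> no
  Position 4: 'ac' -> no
  Position 5: 'cb' -> no
  Position 6: 'ba' -> no
  Position 7: 'ac' -> no
  Position 8: 'ca' -> no
  Position 9: 'ad' -> MATCH
  Position 10: 'dc' -> no
  Position 11: 'cb' -> no
  Position 12: 'bc' -> no
  Position 13: 'cb' -> no
Total matches: 2

2


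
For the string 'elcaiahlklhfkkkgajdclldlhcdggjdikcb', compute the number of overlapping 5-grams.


String 'elcaiahlklhfkkkgajdclldlhcdggjdikcb' has length L = 35.
Number of overlapping n-grams = L - n + 1
Substituting: 35 - 5 + 1 = 31

31


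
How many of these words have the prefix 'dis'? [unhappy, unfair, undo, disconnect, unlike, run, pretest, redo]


Checking each word for prefix 'dis':
  'unhappy' -> no (count: 0)
  'unfair' -> no (count: 0)
  'undo' -> no (count: 0)
  'disconnect' -> YES, starts with 'dis' (count: 1)
  'unlike' -> no (count: 1)
  'run' -> no (count: 1)
  'pretest' -> no (count: 1)
  'redo' -> no (count: 1)
Total with prefix 'dis': 1

1


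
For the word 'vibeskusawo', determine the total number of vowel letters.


Scanning each character of 'vibeskusawo':
  Position 1: 'v' -> consonant (running count: 0)
  Position 2: 'i' -> vowel (running count: 1)
  Position 3: 'b' -> consonant (running count: 1)
  Position 4: 'e' -> vowel (running count: 2)
  Position 5: 's' -> consonant (running count: 2)
  Position 6: 'k' -> consonant (running count: 2)
  Position 7: 'u' -> vowel (running count: 3)
  Position 8: 's' -> consonant (running count: 3)
  Position 9: 'a' -> vowel (running count: 4)
  Position 10: 'w' -> consonant (running count: 4)
  Position 11: 'o' -> vowel (running count: 5)
Total vowels: 5

5


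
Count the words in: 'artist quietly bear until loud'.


Counting words by splitting on spaces:
  Word 1: 'artist'
  Word 2: 'quietly'
  Word 3: 'bear'
  Word 4: 'until'
  Word 5: 'loud'
Total words: 5

5


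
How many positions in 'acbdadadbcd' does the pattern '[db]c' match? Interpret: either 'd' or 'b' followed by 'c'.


Pattern: [db]c means either 'd' or 'b' followed by 'c'.
Scanning 'acbdadadbcd' position-by-position:
  Pos 0: window 'ac' -> no
  Pos 1: window 'cb' -> no
  Pos 2: window 'bd' -> no
  Pos 3: window 'da' -> no
  Pos 4: window 'ad' -> no
  Pos 5: window 'da' -> no
  Pos 6: window 'ad' -> no
  Pos 7: window 'db' -> no
  Pos 8: window 'bc' -> MATCH
  Pos 9: window 'cd' -> no
  Pos 10: window 'd' -> no
Total matches: 1

1


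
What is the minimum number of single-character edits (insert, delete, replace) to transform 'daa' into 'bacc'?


Building DP table for s1='daa' (len 3) and s2='bacc' (len 4):
       b  a  c  c
    0  1  2  3  4
  d 1  1  2  3  4
  a 2  2  1  2  3
  a 3  3  2  2  3
Edit distance = dp[3][4] = 3

3


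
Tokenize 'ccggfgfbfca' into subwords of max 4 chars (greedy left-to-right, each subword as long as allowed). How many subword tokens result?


'ccggfgfbfca' has 11 characters.
Chunking with max size 4:
  Chunk 1: 'ccgg' (positions 0-3)
  Chunk 2: 'fgfb' (positions 4-7)
  Chunk 3: 'fca' (positions 8-10)
Total chunks: ceil(11 / 4) = 3

3


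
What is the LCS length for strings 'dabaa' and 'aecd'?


DP table for LCS of 'dabaa' and 'aecd':
       a  e  c  d
    0  0  0  0  0
  d 0  0  0  0  1
  a 0  1  1  1  1
  b 0  1  1  1  1
  a 0  1  1  1  1
  a 0  1  1  1  1
LCS: 'd'
LCS length = 1

1


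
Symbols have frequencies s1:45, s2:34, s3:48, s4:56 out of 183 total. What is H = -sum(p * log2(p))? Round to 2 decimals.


Computing entropy H = -sum(p_i * log2(p_i)):
  s1: p = 45/183 = 0.2459, -p*log2(p) = 0.4977
  s2: p = 34/183 = 0.1858, -p*log2(p) = 0.4511
  s3: p = 48/183 = 0.2623, -p*log2(p) = 0.5064
  s4: p = 56/183 = 0.3060, -p*log2(p) = 0.5228
H = sum of terms = 1.9780
Rounded to 2 decimals: 1.98

1.98


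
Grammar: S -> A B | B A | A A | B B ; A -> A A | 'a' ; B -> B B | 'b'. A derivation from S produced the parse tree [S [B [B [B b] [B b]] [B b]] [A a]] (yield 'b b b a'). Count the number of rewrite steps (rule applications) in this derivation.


Every bracketed nonterminal node [X ...] in the tree is produced by exactly one rule application.
Reading the tree off as a leftmost derivation:
  Step 1: S  =>  B A   (applied S -> B A)
  Step 2: B A  =>  B B A   (applied B -> B B)
  Step 3: B B A  =>  B B B A   (applied B -> B B)
  Step 4: B B B A  =>  b B B A   (applied B -> b)
  Step 5: b B B A  =>  b b B A   (applied B -> b)
  Step 6: b b B A  =>  b b b A   (applied B -> b)
  Step 7: b b b A  =>  b b b a   (applied A -> a)
Final yield: b b b a
Total rewrite steps: 7

7


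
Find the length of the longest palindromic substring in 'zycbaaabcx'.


Scanning 'zycbaaabcx' for palindromic substrings.
Substring at positions 2-8: 'cbaaabc'.
Check: reverse('cbaaabc') = 'cbaaabc' -> palindrome confirmed.
Neighbouring characters ('y' / 'x') break symmetry, so it cannot extend further.
No longer palindromic substring exists; longest length = 7

7


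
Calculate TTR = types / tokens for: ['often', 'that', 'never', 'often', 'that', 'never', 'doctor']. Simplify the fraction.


Tokens: 7
Unique types: ('doctor', 'never', 'often', 'that') = 4
TTR = 4/7
Already in lowest terms.

4/7


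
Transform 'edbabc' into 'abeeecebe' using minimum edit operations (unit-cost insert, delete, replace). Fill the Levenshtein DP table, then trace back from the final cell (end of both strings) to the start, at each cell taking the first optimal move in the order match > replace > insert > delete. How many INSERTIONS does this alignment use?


Edit distance = 7. Backtracking from cell (6, 9) with preference match > replace > insert > delete,
then listing the resulting alignment 'edbabc' -> 'abeeecebe' left to right:
  Step 1: insert 'a' [insertion #1]
  Step 2: insert 'b' [insertion #2]
  Step 3: insert 'e' [insertion #3]
  Step 4: keep 'e'
  Step 5: replace d->e
  Step 6: replace b->c
  Step 7: replace a->e
  Step 8: keep 'b'
  Step 9: replace c->e
Total insertions: 3

3


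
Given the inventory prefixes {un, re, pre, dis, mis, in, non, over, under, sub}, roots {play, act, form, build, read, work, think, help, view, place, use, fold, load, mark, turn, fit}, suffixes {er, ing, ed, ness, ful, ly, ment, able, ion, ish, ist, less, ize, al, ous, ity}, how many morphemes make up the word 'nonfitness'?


Segmenting 'nonfitness' against the inventory:
  'non' -> prefix (morpheme 1)
  'fit' -> root (morpheme 2)
  'ness' -> suffix (morpheme 3)
Total morphemes: 3

3


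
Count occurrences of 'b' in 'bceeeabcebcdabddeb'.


Scanning 'bceeeabcebcdabddeb' for 'b':
  Position 0: 'b' -> MATCH (count: 1)
  Position 6: 'b' -> MATCH (count: 2)
  Position 9: 'b' -> MATCH (count: 3)
  Position 13: 'b' -> MATCH (count: 4)
  Position 17: 'b' -> MATCH (count: 5)
Total occurrences of 'b': 5

5


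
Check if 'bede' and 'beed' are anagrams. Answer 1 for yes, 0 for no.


Sort characters of 'bede': 'bdee'
Sort characters of 'beed': 'bdee'
Sorted forms match -> they ARE anagrams
Result: 1

1


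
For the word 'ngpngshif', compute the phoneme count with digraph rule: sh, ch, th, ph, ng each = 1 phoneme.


Parsing 'ngpngshif' greedily, digraphs first:
  'ng' -> digraph (1 consonant phoneme) (phonemes so far: 1)
  'p' -> consonant phoneme (phonemes so far: 2)
  'ng' -> digraph (1 consonant phoneme) (phonemes so far: 3)
  'sh' -> digraph (1 consonant phoneme) (phonemes so far: 4)
  'i' -> vowel phoneme (phonemes so far: 5)
  'f' -> consonant phoneme (phonemes so far: 6)
Total phonemes: 6

6


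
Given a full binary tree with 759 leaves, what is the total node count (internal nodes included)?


Leaf nodes (terminals): 759
Internal nodes = n - 1 = 759 - 1 = 758
Total = leaves + internal = 759 + 758 = 1517

1517


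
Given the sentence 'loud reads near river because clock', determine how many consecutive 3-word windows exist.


Word trigrams from [6] words:
  Trigram 1: (loud reads near)
  Trigram 2: (reads near river)
  Trigram 3: (near river because)
  Trigram 4: (river because clock)
Total word trigrams: 6 - 2 = 4

4


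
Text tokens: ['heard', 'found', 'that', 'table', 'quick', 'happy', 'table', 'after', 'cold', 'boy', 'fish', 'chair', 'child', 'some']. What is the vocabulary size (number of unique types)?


Listing all tokens and tracking unique types:
  Token 1: 'heard' -> NEW (unique so far: 1)
  Token 2: 'found' -> NEW (unique so far: 2)
  Token 3: 'that' -> NEW (unique so far: 3)
  Token 4: 'table' -> NEW (unique so far: 4)
  Token 5: 'quick' -> NEW (unique so far: 5)
  Token 6: 'happy' -> NEW (unique so far: 6)
  Token 7: 'table' -> duplicate (unique so far: 6)
  Token 8: 'after' -> NEW (unique so far: 7)
  Token 9: 'cold' -> NEW (unique so far: 8)
  Token 10: 'boy' -> NEW (unique so far: 9)
  Token 11: 'fish' -> NEW (unique so far: 10)
  Token 12: 'chair' -> NEW (unique so far: 11)
  Token 13: 'child' -> NEW (unique so far: 12)
  Token 14: 'some' -> NEW (unique so far: 13)
Unique types: ('after', 'boy', 'chair', 'child', 'cold', 'fish', 'found', 'happy', 'heard', 'quick', 'some', 'table', 'that')
Vocabulary size: 13

13


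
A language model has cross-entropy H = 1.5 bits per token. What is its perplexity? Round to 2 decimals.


Perplexity formula: PP = 2^H
H = 1.5
PP = 2^1.5
Decompose: 2^1.5 = 2^1 * 2^0.5 = 2^1 * sqrt(2)
2^1 = 2, sqrt(2) ~ 1.4142136
PP ~ 2 * 1.4142136 = 2.8284272
Rounded to 2 decimals: 2.83

2.83


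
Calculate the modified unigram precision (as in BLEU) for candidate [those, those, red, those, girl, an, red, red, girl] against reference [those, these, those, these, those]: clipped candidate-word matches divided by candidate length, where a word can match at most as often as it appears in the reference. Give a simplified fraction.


Reference word counts: {'these': 2, 'those': 3}
Checking each candidate word (with clipping):
  'those' -> in reference (ref count 3, used 1/3) -> match (matches: 1)
  'those' -> in reference (ref count 3, used 2/3) -> match (matches: 2)
  'red' -> not in reference -> no match (matches: 2)
  'those' -> in reference (ref count 3, used 3/3) -> match (matches: 3)
  'girl' -> not in reference -> no match (matches: 3)
  'an' -> not in reference -> no match (matches: 3)
  'red' -> not in reference -> no match (matches: 3)
  'red' -> not in reference -> no match (matches: 3)
  'girl' -> not in reference -> no match (matches: 3)
Clipped matches: 3, Candidate length: 9
Precision = 3/9 = 1/3

1/3


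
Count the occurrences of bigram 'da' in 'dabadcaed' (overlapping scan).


Scanning 'dabadcaed' for bigram 'da':
  Position 0: 'da' -> MATCH
  Position 1: 'ab' -> no
  Position 2: 'ba' -> no
  Position 3: 'ad' -> no
  Position 4: 'dc' -> no
  Position 5: 'ca' -> no
  Position 6: 'ae' -> no
  Position 7: 'ed' -> no
Total matches: 1

1


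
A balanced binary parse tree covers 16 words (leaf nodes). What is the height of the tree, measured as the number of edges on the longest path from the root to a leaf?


In a balanced binary tree with n leaves the deepest leaf is ceil(log2(n)) edges below the root.
log2(16) = 4.0000
ceil(4.0000) = 4
height (edges) = 4

4


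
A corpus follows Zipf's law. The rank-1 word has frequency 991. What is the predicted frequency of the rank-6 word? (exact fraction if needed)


Zipf's law: freq(rank) = f1 / rank
f1 = 991, rank = 6
freq = 991 / 6
GCD(991, 6) = 1
Simplified: 991/6

991/6


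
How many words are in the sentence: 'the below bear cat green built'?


Counting words by splitting on spaces:
  Word 1: 'the'
  Word 2: 'below'
  Word 3: 'bear'
  Word 4: 'cat'
  Word 5: 'green'
  Word 6: 'built'
Total words: 6

6


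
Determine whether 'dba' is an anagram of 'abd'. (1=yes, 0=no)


Sort characters of 'dba': 'abd'
Sort characters of 'abd': 'abd'
Sorted forms match -> they ARE anagrams
Result: 1

1


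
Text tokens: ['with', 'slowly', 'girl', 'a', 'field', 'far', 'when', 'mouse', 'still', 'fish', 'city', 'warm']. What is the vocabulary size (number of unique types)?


Listing all tokens and tracking unique types:
  Token 1: 'with' -> NEW (unique so far: 1)
  Token 2: 'slowly' -> NEW (unique so far: 2)
  Token 3: 'girl' -> NEW (unique so far: 3)
  Token 4: 'a' -> NEW (unique so far: 4)
  Token 5: 'field' -> NEW (unique so far: 5)
  Token 6: 'far' -> NEW (unique so far: 6)
  Token 7: 'when' -> NEW (unique so far: 7)
  Token 8: 'mouse' -> NEW (unique so far: 8)
  Token 9: 'still' -> NEW (unique so far: 9)
  Token 10: 'fish' -> NEW (unique so far: 10)
  Token 11: 'city' -> NEW (unique so far: 11)
  Token 12: 'warm' -> NEW (unique so far: 12)
Unique types: ('a', 'city', 'far', 'field', 'fish', 'girl', 'mouse', 'slowly', 'still', 'warm', 'when', 'with')
Vocabulary size: 12

12


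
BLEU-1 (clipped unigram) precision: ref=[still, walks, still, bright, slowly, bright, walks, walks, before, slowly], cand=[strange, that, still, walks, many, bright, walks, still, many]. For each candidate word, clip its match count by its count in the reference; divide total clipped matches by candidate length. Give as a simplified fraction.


Reference word counts: {'before': 1, 'bright': 2, 'slowly': 2, 'still': 2, 'walks': 3}
Checking each candidate word (with clipping):
  'strange' -> not in reference -> no match (matches: 0)
  'that' -> not in reference -> no match (matches: 0)
  'still' -> in reference (ref count 2, used 1/2) -> match (matches: 1)
  'walks' -> in reference (ref count 3, used 1/3) -> match (matches: 2)
  'many' -> not in reference -> no match (matches: 2)
  'bright' -> in reference (ref count 2, used 1/2) -> match (matches: 3)
  'walks' -> in reference (ref count 3, used 2/3) -> match (matches: 4)
  'still' -> in reference (ref count 2, used 2/2) -> match (matches: 5)
  'many' -> not in reference -> no match (matches: 5)
Clipped matches: 5, Candidate length: 9
Precision = 5/9

5/9


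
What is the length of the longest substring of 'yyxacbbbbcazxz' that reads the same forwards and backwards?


Scanning 'yyxacbbbbcazxz' for palindromic substrings.
Substring at positions 3-10: 'acbbbbca'.
Check: reverse('acbbbbca') = 'acbbbbca' -> palindrome confirmed.
Neighbouring characters ('x' / 'z') break symmetry, so it cannot extend further.
No longer palindromic substring exists; longest length = 8

8


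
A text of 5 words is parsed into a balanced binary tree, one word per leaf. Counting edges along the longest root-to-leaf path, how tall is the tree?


In a balanced binary tree with n leaves the deepest leaf is ceil(log2(n)) edges below the root.
log2(5) = 2.3219
ceil(2.3219) = 3
height (edges) = 3

3


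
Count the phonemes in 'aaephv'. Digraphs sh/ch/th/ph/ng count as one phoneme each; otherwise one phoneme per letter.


Parsing 'aaephv' greedily, digraphs first:
  'a' -> vowel phoneme (phonemes so far: 1)
  'a' -> vowel phoneme (phonemes so far: 2)
  'e' -> vowel phoneme (phonemes so far: 3)
  'ph' -> digraph (1 consonant phoneme) (phonemes so far: 4)
  'v' -> consonant phoneme (phonemes so far: 5)
Total phonemes: 5

5


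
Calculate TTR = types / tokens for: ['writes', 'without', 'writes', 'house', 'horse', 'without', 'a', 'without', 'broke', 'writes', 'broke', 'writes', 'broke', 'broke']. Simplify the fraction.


Tokens: 14
Unique types: ('a', 'broke', 'horse', 'house', 'without', 'writes') = 6
TTR = 6/14
Simplify: divide both by 2 -> 3/7
TTR = 3/7

3/7


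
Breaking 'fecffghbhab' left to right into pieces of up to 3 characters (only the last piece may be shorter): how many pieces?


'fecffghbhab' has 11 characters.
Chunking with max size 3:
  Chunk 1: 'fec' (positions 0-2)
  Chunk 2: 'ffg' (positions 3-5)
  Chunk 3: 'hbh' (positions 6-8)
  Chunk 4: 'ab' (positions 9-10)
Total chunks: ceil(11 / 3) = 4

4


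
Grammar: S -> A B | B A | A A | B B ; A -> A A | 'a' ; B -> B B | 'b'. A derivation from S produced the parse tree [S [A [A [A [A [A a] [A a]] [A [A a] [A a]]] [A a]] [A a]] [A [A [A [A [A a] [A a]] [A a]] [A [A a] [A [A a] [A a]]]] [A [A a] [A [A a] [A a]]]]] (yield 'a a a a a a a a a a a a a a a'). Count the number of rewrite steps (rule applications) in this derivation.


Every bracketed nonterminal node [X ...] in the tree is produced by exactly one rule application.
Reading the tree off as a leftmost derivation:
  Step 1: S  =>  A A   (applied S -> A A)
  Step 2: A A  =>  A A A   (applied A -> A A)
  Step 3: A A A  =>  A A A A   (applied A -> A A)
  Step 4: A A A A  =>  A A A A A   (applied A -> A A)
  Step 5: A A A A A  =>  A A A A A A   (applied A -> A A)
  Step 6: A A A A A A  =>  a A A A A A   (applied A -> a)
  Step 7: a A A A A A  =>  a a A A A A   (applied A -> a)
  Step 8: a a A A A A  =>  a a A A A A A   (applied A -> A A)
  Step 9: a a A A A A A  =>  a a a A A A A   (applied A -> a)
  Step 10: a a a A A A A  =>  a a a a A A A   (applied A -> a)
  Step 11: a a a a A A A  =>  a a a a a A A   (applied A -> a)
  Step 12: a a a a a A A  =>  a a a a a a A   (applied A -> a)
  Step 13: a a a a a a A  =>  a a a a a a A A   (applied A -> A A)
  Step 14: a a a a a a A A  =>  a a a a a a A A A   (applied A -> A A)
  Step 15: a a a a a a A A A  =>  a a a a a a A A A A   (applied A -> A A)
  Step 16: a a a a a a A A A A  =>  a a a a a a A A A A A   (applied A -> A A)
  Step 17: a a a a a a A A A A A  =>  a a a a a a a A A A A   (applied A -> a)
  Step 18: a a a a a a a A A A A  =>  a a a a a a a a A A A   (applied A -> a)
  Step 19: a a a a a a a a A A A  =>  a a a a a a a a a A A   (applied A -> a)
  Step 20: a a a a a a a a a A A  =>  a a a a a a a a a A A A   (applied A -> A A)
  Step 21: a a a a a a a a a A A A  =>  a a a a a a a a a a A A   (applied A -> a)
  Step 22: a a a a a a a a a a A A  =>  a a a a a a a a a a A A A   (applied A -> A A)
  Step 23: a a a a a a a a a a A A A  =>  a a a a a a a a a a a A A   (applied A -> a)
  Step 24: a a a a a a a a a a a A A  =>  a a a a a a a a a a a a A   (applied A -> a)
  Step 25: a a a a a a a a a a a a A  =>  a a a a a a a a a a a a A A   (applied A -> A A)
  Step 26: a a a a a a a a a a a a A A  =>  a a a a a a a a a a a a a A   (applied A -> a)
  Step 27: a a a a a a a a a a a a a A  =>  a a a a a a a a a a a a a A A   (applied A -> A A)
  Step 28: a a a a a a a a a a a a a A A  =>  a a a a a a a a a a a a a a A   (applied A -> a)
  Step 29: a a a a a a a a a a a a a a A  =>  a a a a a a a a a a a a a a a   (applied A -> a)
Final yield: a a a a a a a a a a a a a a a
Total rewrite steps: 29

29


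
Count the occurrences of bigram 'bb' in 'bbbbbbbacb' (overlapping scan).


Scanning 'bbbbbbbacb' for bigram 'bb':
  Position 0: 'bb' -> MATCH
  Position 1: 'bb' -> MATCH
  Position 2: 'bb' -> MATCH
  Position 3: 'bb' -> MATCH
  Position 4: 'bb' -> MATCH
  Position 5: 'bb' -> MATCH
  Position 6: 'ba' -> no
  Position 7: 'ac' -> no
  Position 8: 'cb' -> no
Total matches: 6

6


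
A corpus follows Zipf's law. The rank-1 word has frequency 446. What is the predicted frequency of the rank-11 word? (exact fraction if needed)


Zipf's law: freq(rank) = f1 / rank
f1 = 446, rank = 11
freq = 446 / 11
GCD(446, 11) = 1
Simplified: 446/11

446/11


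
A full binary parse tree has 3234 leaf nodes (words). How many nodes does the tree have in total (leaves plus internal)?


Leaf nodes (terminals): 3234
Internal nodes = n - 1 = 3234 - 1 = 3233
Total = leaves + internal = 3234 + 3233 = 6467

6467


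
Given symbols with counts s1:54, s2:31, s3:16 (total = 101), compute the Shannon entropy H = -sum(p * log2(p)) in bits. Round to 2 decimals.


Computing entropy H = -sum(p_i * log2(p_i)):
  s1: p = 54/101 = 0.5347, -p*log2(p) = 0.4830
  s2: p = 31/101 = 0.3069, -p*log2(p) = 0.5230
  s3: p = 16/101 = 0.1584, -p*log2(p) = 0.4211
H = sum of terms = 1.4271
Rounded to 2 decimals: 1.43

1.43


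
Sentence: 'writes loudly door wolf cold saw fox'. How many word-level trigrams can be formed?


Word trigrams from [7] words:
  Trigram 1: (writes loudly door)
  Trigram 2: (loudly door wolf)
  Trigram 3: (door wolf cold)
  Trigram 4: (wolf cold saw)
  Trigram 5: (cold saw fox)
Total word trigrams: 7 - 2 = 5

5
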